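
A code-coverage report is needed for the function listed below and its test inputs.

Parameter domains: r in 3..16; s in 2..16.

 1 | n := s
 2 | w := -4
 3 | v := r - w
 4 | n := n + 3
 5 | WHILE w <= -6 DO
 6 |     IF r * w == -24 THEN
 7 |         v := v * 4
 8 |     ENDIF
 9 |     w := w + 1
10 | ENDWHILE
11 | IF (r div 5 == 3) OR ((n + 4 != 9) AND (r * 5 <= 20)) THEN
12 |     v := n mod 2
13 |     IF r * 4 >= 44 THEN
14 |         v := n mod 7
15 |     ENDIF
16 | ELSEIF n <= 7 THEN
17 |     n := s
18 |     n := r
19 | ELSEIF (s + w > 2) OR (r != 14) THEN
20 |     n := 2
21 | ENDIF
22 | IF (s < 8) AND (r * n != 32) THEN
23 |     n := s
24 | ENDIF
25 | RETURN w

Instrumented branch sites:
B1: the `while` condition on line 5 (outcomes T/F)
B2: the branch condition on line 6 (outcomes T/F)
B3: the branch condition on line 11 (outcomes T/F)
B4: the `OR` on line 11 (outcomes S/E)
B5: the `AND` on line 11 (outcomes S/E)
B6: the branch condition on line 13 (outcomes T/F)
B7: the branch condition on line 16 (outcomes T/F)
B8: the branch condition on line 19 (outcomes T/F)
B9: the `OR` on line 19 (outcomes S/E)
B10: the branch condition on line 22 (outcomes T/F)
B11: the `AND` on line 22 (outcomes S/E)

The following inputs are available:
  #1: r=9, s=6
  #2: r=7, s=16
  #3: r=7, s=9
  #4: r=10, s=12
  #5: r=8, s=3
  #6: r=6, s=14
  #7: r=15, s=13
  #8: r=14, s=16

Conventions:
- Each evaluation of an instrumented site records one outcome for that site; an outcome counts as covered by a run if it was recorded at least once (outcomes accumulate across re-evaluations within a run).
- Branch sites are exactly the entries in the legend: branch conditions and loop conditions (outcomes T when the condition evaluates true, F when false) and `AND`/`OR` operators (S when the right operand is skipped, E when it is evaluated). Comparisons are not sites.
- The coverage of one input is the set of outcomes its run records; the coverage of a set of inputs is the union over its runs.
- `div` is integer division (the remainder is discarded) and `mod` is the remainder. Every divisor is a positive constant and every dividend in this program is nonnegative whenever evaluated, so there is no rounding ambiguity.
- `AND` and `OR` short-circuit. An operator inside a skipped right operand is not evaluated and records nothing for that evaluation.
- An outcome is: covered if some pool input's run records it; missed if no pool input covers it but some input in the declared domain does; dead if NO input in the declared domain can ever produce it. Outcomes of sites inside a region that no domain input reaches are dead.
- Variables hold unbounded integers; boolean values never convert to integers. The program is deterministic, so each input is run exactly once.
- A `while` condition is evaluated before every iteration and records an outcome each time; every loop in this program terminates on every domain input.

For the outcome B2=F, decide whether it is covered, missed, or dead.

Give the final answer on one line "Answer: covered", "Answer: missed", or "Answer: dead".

no pool input records B2=F
checking all 210 inputs in the declared domain: B2=F is never recorded -> dead

Answer: dead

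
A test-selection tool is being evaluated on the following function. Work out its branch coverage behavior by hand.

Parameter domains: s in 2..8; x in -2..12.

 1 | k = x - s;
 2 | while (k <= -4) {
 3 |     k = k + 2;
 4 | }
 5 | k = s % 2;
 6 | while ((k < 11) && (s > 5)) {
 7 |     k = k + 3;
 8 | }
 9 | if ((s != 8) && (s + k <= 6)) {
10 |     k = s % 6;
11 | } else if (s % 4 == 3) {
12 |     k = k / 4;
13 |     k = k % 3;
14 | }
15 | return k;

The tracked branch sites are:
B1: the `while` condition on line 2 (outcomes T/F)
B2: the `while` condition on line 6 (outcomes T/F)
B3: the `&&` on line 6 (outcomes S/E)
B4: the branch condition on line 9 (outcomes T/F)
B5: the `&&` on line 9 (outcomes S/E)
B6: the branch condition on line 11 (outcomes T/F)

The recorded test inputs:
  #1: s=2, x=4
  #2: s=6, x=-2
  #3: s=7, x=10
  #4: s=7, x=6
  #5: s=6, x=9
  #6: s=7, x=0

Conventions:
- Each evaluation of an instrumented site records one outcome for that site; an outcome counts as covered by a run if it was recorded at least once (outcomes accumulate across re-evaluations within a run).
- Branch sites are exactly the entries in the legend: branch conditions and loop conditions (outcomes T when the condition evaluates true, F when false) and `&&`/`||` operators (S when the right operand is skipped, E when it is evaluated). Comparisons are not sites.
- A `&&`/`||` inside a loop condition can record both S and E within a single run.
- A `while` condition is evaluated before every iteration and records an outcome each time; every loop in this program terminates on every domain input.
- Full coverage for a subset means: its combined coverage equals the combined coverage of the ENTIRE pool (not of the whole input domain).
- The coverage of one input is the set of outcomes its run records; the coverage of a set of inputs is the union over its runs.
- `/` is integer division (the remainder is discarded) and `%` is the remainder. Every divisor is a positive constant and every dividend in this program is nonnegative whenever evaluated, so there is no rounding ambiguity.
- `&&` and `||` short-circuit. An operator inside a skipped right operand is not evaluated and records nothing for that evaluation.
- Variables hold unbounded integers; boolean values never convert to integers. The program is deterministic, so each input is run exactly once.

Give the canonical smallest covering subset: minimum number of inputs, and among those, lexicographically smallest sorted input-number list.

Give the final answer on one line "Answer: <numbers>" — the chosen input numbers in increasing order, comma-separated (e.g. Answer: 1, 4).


run #1 (s=2, x=4) runs B1->F, B3->E, B2->F, B5->E, B4->T; records B1=F, B2=F, B3=E, B4=T, B5=E
run #2 (s=6, x=-2) runs B1->T, B1->T, B1->T, B1->F, B3->E, B2->T, B3->E, B2->T, B3->E, B2->T, B3->E, B2->T, B3->S, B2->F, ...; records B1=T, B1=F, B2=T, B2=F, B3=S, B3=E, B4=F, B5=E, B6=F
run #3 (s=7, x=10) runs B1->F, B3->E, B2->T, B3->E, B2->T, B3->E, B2->T, B3->E, B2->T, B3->S, B2->F, B5->E, B4->F, B6->T; records B1=F, B2=T, B2=F, B3=S, B3=E, B4=F, B5=E, B6=T
run #4 (s=7, x=6) runs B1->F, B3->E, B2->T, B3->E, B2->T, B3->E, B2->T, B3->E, B2->T, B3->S, B2->F, B5->E, B4->F, B6->T; records B1=F, B2=T, B2=F, B3=S, B3=E, B4=F, B5=E, B6=T
run #5 (s=6, x=9) runs B1->F, B3->E, B2->T, B3->E, B2->T, B3->E, B2->T, B3->E, B2->T, B3->S, B2->F, B5->E, B4->F, B6->F; records B1=F, B2=T, B2=F, B3=S, B3=E, B4=F, B5=E, B6=F
run #6 (s=7, x=0) runs B1->T, B1->T, B1->F, B3->E, B2->T, B3->E, B2->T, B3->E, B2->T, B3->E, B2->T, B3->S, B2->F, B5->E, ...; records B1=T, B1=F, B2=T, B2=F, B3=S, B3=E, B4=F, B5=E, B6=T
the full pool covers 11 outcomes: B1=T, B1=F, B2=T, B2=F, B3=S, B3=E, B4=T, B4=F, B5=E, B6=T, B6=F
every size-1 subset falls short of the 11 outcomes (best: 9/11)
every size-2 subset falls short of the 11 outcomes (best: 10/11)
inputs {1, 2, 3} (size 3) cover everything; no size-3 subset with a lexicographically smaller index list covers all 11
Answer: 1, 2, 3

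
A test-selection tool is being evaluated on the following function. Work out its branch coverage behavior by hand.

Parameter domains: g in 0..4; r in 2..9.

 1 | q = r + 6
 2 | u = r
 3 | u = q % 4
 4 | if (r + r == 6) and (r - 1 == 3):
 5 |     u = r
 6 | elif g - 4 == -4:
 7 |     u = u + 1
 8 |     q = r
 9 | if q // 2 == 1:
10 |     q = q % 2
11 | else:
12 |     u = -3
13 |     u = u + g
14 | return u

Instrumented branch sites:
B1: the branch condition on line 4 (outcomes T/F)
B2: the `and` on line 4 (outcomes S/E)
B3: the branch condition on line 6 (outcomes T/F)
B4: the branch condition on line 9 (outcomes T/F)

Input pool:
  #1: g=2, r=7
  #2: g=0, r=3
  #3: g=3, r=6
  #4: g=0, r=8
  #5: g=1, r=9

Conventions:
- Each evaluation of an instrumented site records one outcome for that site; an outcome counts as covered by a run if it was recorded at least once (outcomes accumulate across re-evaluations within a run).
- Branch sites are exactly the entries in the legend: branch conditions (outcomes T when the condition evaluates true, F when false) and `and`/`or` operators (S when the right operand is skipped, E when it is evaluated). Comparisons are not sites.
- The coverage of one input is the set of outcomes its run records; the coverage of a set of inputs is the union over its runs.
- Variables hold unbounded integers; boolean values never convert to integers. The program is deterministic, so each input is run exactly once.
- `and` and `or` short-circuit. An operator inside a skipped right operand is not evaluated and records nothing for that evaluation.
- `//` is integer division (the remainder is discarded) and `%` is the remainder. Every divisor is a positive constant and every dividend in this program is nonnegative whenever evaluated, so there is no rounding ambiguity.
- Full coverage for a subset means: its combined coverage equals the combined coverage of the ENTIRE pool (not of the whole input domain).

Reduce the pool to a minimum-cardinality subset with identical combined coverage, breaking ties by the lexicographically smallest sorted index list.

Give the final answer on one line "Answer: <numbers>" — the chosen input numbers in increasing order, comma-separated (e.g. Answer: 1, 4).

#1 (g=2, r=7) -> B2->S, B1->F, B3->F, B4->F; covered: B1=F, B2=S, B3=F, B4=F
#2 (g=0, r=3) -> B2->E, B1->F, B3->T, B4->T; covered: B1=F, B2=E, B3=T, B4=T
#3 (g=3, r=6) -> B2->S, B1->F, B3->F, B4->F; covered: B1=F, B2=S, B3=F, B4=F
#4 (g=0, r=8) -> B2->S, B1->F, B3->T, B4->F; covered: B1=F, B2=S, B3=T, B4=F
#5 (g=1, r=9) -> B2->S, B1->F, B3->F, B4->F; covered: B1=F, B2=S, B3=F, B4=F
the full pool covers 7 outcomes: B1=F, B2=S, B2=E, B3=T, B3=F, B4=T, B4=F
every size-1 subset falls short of the 7 outcomes (best: 4/7)
size 2: inputs {1, 2} cover all 7 outcomes, and no lexicographically smaller subset of this size does

Answer: 1, 2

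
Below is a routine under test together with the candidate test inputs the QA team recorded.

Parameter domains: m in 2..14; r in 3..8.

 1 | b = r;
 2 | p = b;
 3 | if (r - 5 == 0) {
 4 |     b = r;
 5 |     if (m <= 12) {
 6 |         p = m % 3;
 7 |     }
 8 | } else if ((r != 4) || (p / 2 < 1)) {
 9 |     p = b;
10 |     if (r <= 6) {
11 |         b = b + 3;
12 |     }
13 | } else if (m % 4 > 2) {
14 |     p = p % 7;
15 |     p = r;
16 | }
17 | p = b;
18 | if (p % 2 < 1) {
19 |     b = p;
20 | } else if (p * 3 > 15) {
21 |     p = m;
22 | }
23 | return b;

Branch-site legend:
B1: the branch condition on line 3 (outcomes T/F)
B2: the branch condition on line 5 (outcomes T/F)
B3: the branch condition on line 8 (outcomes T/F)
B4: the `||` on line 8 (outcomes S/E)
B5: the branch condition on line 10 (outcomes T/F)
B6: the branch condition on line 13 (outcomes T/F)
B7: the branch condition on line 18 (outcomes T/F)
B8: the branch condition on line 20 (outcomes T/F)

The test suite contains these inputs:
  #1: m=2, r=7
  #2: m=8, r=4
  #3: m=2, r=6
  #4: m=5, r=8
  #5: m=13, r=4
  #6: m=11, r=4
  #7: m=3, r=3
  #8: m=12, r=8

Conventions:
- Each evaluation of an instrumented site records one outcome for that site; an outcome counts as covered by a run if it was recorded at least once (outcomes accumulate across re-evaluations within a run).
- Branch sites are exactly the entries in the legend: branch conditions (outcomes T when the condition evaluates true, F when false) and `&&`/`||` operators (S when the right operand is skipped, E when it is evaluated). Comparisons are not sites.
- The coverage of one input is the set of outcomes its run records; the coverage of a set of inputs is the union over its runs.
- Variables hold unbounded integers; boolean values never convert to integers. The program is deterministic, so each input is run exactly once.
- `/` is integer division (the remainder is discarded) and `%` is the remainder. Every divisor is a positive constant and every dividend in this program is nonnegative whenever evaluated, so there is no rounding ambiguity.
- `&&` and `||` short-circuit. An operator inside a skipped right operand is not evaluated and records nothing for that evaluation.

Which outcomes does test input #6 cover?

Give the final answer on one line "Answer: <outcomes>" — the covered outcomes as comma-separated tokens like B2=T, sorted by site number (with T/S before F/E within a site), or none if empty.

Tracing the run of input #6 (m=11, r=4):
  B1->F, B4->E, B3->F, B6->T, B7->T
deduplicating events, the covered set is: B1=F, B3=F, B4=E, B6=T, B7=T

Answer: B1=F, B3=F, B4=E, B6=T, B7=T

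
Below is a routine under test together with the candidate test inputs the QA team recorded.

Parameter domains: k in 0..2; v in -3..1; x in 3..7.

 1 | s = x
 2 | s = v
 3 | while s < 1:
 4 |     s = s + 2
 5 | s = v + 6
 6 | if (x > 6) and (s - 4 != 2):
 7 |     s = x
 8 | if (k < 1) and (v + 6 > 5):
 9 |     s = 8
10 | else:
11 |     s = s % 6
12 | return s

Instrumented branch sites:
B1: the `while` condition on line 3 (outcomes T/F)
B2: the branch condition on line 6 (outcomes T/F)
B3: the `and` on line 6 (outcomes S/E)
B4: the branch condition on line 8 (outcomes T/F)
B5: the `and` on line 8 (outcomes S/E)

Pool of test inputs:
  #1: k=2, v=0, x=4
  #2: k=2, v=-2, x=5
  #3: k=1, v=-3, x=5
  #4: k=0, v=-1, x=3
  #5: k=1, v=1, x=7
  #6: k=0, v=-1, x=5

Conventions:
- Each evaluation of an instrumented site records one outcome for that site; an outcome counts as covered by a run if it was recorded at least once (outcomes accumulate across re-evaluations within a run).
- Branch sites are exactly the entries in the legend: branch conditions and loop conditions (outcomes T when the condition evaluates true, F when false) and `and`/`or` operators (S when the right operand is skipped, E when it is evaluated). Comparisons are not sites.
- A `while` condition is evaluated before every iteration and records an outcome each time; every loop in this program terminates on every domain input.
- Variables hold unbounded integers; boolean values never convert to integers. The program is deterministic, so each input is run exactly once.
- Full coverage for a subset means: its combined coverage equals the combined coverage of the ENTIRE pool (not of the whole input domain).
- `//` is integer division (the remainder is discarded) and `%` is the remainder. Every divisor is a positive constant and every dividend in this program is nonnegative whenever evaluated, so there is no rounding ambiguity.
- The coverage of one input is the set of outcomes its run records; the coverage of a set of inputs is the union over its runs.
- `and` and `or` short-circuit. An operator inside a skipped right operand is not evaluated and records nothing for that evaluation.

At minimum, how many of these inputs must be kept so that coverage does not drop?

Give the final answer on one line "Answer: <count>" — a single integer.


test 1 (k=2, v=0, x=4) fires B1->T, B1->F, B3->S, B2->F, B5->S, B4->F; hits B1=T, B1=F, B2=F, B3=S, B4=F, B5=S
test 2 (k=2, v=-2, x=5) fires B1->T, B1->T, B1->F, B3->S, B2->F, B5->S, B4->F; hits B1=T, B1=F, B2=F, B3=S, B4=F, B5=S
test 3 (k=1, v=-3, x=5) fires B1->T, B1->T, B1->F, B3->S, B2->F, B5->S, B4->F; hits B1=T, B1=F, B2=F, B3=S, B4=F, B5=S
test 4 (k=0, v=-1, x=3) fires B1->T, B1->F, B3->S, B2->F, B5->E, B4->F; hits B1=T, B1=F, B2=F, B3=S, B4=F, B5=E
test 5 (k=1, v=1, x=7) fires B1->F, B3->E, B2->T, B5->S, B4->F; hits B1=F, B2=T, B3=E, B4=F, B5=S
test 6 (k=0, v=-1, x=5) fires B1->T, B1->F, B3->S, B2->F, B5->E, B4->F; hits B1=T, B1=F, B2=F, B3=S, B4=F, B5=E
together the pool reaches 9 outcomes: B1=T, B1=F, B2=T, B2=F, B3=S, B3=E, B4=F, B5=S, B5=E
no size-1 subset reaches all 9 outcomes (best union: 6/9)
at size 2, {4, 5} reaches all 9 outcomes; every lexicographically earlier size-2 subset fails
Answer: 2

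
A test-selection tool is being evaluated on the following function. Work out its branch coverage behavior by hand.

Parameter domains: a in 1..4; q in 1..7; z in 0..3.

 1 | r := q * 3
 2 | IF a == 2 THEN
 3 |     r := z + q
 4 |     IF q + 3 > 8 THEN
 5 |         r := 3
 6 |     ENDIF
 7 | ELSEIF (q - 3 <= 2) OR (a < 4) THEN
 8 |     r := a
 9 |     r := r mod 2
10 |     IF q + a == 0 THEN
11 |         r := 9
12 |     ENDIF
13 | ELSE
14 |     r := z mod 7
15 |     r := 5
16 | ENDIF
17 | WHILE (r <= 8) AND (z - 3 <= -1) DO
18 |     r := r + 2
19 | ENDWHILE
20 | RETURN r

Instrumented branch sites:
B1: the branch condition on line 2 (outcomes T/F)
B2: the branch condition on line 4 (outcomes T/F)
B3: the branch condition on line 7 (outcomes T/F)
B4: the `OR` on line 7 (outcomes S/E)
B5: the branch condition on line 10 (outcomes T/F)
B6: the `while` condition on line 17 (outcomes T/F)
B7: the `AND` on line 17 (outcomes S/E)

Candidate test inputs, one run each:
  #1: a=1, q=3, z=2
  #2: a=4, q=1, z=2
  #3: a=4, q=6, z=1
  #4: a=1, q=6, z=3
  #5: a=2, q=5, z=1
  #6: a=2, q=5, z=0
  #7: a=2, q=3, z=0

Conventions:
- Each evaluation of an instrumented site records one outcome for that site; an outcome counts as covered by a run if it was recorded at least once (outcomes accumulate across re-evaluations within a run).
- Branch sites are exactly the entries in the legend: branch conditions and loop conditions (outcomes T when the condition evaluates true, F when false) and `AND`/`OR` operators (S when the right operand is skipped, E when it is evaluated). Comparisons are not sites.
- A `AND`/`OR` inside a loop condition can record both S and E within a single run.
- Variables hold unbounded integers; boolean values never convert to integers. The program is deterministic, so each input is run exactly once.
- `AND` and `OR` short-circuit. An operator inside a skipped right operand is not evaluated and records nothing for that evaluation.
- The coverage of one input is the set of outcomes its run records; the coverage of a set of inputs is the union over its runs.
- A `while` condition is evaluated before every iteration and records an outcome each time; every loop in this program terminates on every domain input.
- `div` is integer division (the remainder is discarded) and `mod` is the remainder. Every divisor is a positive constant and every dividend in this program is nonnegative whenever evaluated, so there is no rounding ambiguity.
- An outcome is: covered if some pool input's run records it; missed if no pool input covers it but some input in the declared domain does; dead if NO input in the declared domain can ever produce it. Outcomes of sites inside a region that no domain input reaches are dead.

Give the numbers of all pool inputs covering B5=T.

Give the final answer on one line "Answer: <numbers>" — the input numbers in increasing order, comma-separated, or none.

input #1 (a=1, q=3, z=2): misses B5=T
input #2 (a=4, q=1, z=2): misses B5=T
input #3 (a=4, q=6, z=1): misses B5=T
input #4 (a=1, q=6, z=3): misses B5=T
input #5 (a=2, q=5, z=1): misses B5=T
input #6 (a=2, q=5, z=0): misses B5=T
input #7 (a=2, q=3, z=0): misses B5=T

Answer: none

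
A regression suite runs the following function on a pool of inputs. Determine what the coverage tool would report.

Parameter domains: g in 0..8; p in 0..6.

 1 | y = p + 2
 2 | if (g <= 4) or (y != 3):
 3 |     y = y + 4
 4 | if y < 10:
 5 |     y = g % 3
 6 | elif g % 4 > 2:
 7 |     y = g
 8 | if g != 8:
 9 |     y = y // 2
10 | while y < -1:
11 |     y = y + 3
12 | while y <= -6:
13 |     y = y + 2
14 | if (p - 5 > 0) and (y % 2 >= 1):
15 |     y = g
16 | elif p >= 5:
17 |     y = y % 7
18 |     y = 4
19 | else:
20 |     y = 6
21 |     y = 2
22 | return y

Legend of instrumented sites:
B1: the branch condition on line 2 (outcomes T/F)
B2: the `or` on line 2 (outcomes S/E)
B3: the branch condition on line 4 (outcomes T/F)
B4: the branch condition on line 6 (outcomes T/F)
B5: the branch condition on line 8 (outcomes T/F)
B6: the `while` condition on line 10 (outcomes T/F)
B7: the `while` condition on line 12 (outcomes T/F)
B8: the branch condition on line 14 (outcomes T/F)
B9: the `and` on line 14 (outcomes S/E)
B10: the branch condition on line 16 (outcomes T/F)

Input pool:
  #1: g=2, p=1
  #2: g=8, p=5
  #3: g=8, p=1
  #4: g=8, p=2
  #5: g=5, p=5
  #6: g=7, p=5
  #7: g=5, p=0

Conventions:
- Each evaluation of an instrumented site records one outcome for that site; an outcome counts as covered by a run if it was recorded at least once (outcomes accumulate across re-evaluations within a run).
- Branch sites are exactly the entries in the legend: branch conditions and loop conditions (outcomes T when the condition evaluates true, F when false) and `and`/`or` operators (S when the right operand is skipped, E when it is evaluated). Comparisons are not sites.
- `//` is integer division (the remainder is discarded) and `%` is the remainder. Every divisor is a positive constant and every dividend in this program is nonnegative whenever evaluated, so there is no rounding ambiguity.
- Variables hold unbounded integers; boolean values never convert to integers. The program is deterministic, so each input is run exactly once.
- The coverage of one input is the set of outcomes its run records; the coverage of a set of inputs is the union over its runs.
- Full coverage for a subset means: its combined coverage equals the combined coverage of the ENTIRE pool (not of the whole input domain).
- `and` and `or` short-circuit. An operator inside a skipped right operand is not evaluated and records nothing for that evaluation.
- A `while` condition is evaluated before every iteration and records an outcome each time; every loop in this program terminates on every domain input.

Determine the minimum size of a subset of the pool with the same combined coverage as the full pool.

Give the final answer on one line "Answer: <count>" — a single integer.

run #1 (g=2, p=1) records B1=T, B2=S, B3=T, B5=T, B6=F, B7=F, B8=F, B9=S, B10=F
run #2 (g=8, p=5) records B1=T, B2=E, B3=F, B4=F, B5=F, B6=F, B7=F, B8=F, B9=S, B10=T
run #3 (g=8, p=1) records B1=F, B2=E, B3=T, B5=F, B6=F, B7=F, B8=F, B9=S, B10=F
run #4 (g=8, p=2) records B1=T, B2=E, B3=T, B5=F, B6=F, B7=F, B8=F, B9=S, B10=F
run #5 (g=5, p=5) records B1=T, B2=E, B3=F, B4=F, B5=T, B6=F, B7=F, B8=F, B9=S, B10=T
run #6 (g=7, p=5) records B1=T, B2=E, B3=F, B4=T, B5=T, B6=F, B7=F, B8=F, B9=S, B10=T
run #7 (g=5, p=0) records B1=T, B2=E, B3=T, B5=T, B6=F, B7=F, B8=F, B9=S, B10=F
together the pool reaches 16 outcomes: B1=T, B1=F, B2=S, B2=E, B3=T, B3=F, B4=T, B4=F, B5=T, B5=F, B6=F, B7=F, B8=F, B9=S, B10=T, B10=F
size 1 is not enough: best union over all size-1 subsets is 10/16
size 2 is not enough: best union over all size-2 subsets is 14/16
size 3 is not enough: best union over all size-3 subsets is 15/16
at size 4, {1, 2, 3, 6} reaches all 16 outcomes; every lexicographically earlier size-4 subset fails

Answer: 4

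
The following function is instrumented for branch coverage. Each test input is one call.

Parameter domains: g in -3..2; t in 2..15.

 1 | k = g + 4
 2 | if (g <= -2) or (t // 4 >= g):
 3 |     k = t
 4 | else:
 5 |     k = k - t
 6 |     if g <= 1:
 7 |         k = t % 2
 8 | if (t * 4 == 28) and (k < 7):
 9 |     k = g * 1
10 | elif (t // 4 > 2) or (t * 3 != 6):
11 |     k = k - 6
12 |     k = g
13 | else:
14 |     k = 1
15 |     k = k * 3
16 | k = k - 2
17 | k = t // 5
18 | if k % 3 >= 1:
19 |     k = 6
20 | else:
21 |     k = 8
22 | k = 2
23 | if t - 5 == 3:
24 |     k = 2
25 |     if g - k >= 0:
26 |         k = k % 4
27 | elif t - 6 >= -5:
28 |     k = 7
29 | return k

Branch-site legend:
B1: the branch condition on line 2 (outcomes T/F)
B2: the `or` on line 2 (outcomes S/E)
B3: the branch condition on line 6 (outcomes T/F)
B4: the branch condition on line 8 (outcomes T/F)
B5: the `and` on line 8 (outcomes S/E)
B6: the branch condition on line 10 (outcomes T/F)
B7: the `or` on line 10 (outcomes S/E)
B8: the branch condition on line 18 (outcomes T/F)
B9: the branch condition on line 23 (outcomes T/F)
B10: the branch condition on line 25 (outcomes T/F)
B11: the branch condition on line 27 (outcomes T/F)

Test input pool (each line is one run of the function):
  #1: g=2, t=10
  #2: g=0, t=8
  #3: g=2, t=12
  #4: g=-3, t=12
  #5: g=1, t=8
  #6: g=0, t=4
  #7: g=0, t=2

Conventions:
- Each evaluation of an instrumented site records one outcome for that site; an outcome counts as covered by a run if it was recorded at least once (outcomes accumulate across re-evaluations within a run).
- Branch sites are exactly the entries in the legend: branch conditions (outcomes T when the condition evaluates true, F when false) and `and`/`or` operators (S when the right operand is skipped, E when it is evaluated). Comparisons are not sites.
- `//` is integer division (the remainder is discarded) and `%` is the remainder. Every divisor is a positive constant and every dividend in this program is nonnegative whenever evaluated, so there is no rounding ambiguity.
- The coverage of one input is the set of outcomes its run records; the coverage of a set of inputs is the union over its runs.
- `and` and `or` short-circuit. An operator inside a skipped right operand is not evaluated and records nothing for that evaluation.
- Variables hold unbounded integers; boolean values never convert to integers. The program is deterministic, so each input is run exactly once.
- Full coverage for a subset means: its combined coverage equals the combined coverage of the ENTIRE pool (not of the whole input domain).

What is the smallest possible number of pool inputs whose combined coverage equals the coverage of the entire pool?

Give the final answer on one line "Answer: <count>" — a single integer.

test 1 (g=2, t=10) fires B2->E, B1->T, B5->S, B4->F, B7->E, B6->T, B8->T, B9->F, B11->T; hits B1=T, B2=E, B4=F, B5=S, B6=T, B7=E, B8=T, B9=F, B11=T
test 2 (g=0, t=8) fires B2->E, B1->T, B5->S, B4->F, B7->E, B6->T, B8->T, B9->T, B10->F; hits B1=T, B2=E, B4=F, B5=S, B6=T, B7=E, B8=T, B9=T, B10=F
test 3 (g=2, t=12) fires B2->E, B1->T, B5->S, B4->F, B7->S, B6->T, B8->T, B9->F, B11->T; hits B1=T, B2=E, B4=F, B5=S, B6=T, B7=S, B8=T, B9=F, B11=T
test 4 (g=-3, t=12) fires B2->S, B1->T, B5->S, B4->F, B7->S, B6->T, B8->T, B9->F, B11->T; hits B1=T, B2=S, B4=F, B5=S, B6=T, B7=S, B8=T, B9=F, B11=T
test 5 (g=1, t=8) fires B2->E, B1->T, B5->S, B4->F, B7->E, B6->T, B8->T, B9->T, B10->F; hits B1=T, B2=E, B4=F, B5=S, B6=T, B7=E, B8=T, B9=T, B10=F
test 6 (g=0, t=4) fires B2->E, B1->T, B5->S, B4->F, B7->E, B6->T, B8->F, B9->F, B11->T; hits B1=T, B2=E, B4=F, B5=S, B6=T, B7=E, B8=F, B9=F, B11=T
test 7 (g=0, t=2) fires B2->E, B1->T, B5->S, B4->F, B7->E, B6->F, B8->F, B9->F, B11->T; hits B1=T, B2=E, B4=F, B5=S, B6=F, B7=E, B8=F, B9=F, B11=T
the full pool covers 15 outcomes: B1=T, B2=S, B2=E, B4=F, B5=S, B6=T, B6=F, B7=S, B7=E, B8=T, B8=F, B9=T, B9=F, B10=F, B11=T
every size-1 subset falls short of the 15 outcomes (best: 9/15)
every size-2 subset falls short of the 15 outcomes (best: 13/15)
at size 3, {2, 4, 7} reaches all 15 outcomes; every lexicographically earlier size-3 subset fails

Answer: 3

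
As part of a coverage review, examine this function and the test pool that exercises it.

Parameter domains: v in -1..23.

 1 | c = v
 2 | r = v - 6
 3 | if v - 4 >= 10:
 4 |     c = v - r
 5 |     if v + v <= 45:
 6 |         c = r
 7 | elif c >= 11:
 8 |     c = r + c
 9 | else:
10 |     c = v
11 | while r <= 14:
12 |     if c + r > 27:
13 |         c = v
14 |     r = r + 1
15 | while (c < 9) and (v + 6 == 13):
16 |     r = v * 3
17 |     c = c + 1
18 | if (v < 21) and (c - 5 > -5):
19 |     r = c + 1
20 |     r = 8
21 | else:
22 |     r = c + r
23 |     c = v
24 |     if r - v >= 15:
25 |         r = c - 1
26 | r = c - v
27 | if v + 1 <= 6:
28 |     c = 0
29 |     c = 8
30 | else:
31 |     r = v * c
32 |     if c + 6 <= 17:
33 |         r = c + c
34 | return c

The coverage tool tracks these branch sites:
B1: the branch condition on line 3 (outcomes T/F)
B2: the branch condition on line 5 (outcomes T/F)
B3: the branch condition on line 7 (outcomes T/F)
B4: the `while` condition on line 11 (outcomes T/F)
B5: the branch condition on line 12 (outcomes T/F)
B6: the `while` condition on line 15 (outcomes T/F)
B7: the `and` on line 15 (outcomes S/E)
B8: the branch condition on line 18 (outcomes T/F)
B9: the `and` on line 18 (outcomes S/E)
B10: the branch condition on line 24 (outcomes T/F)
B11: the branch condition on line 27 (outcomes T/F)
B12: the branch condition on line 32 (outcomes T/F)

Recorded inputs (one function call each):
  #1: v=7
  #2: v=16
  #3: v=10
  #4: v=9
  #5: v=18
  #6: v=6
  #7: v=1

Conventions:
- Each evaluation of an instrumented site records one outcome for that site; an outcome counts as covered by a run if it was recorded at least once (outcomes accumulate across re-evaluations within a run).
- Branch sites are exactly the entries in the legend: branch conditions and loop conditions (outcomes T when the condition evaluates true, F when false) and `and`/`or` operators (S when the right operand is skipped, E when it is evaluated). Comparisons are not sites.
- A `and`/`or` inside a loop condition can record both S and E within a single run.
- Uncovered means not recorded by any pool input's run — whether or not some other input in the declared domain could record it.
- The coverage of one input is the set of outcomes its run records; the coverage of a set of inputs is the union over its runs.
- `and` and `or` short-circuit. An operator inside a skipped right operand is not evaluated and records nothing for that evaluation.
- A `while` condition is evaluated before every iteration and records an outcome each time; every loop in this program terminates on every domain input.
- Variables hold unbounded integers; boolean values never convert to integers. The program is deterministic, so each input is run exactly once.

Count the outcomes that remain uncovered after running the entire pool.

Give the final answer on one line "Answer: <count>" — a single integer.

input #1 (v=7): events B1->F, B3->F, B4->T, B5->F, B4->T, B5->F, B4->T, B5->F, B4->T, B5->F, B4->T, B5->F, B4->T, B5->F, ...; covers B1=F, B3=F, B4=T, B4=F, B5=F, B6=T, B6=F, B7=S, B7=E, B8=T, B9=E, B11=F, B12=T
input #2 (v=16): events B1->T, B2->T, B4->T, B5->F, B4->T, B5->F, B4->T, B5->F, B4->T, B5->F, B4->T, B5->F, B4->F, B7->S, ...; covers B1=T, B2=T, B4=T, B4=F, B5=F, B6=F, B7=S, B8=T, B9=E, B11=F, B12=T
input #3 (v=10): events B1->F, B3->F, B4->T, B5->F, B4->T, B5->F, B4->T, B5->F, B4->T, B5->F, B4->T, B5->F, B4->T, B5->F, ...; covers B1=F, B3=F, B4=T, B4=F, B5=F, B6=F, B7=S, B8=T, B9=E, B11=F, B12=T
input #4 (v=9): events B1->F, B3->F, B4->T, B5->F, B4->T, B5->F, B4->T, B5->F, B4->T, B5->F, B4->T, B5->F, B4->T, B5->F, ...; covers B1=F, B3=F, B4=T, B4=F, B5=F, B6=F, B7=S, B8=T, B9=E, B11=F, B12=T
input #5 (v=18): events B1->T, B2->T, B4->T, B5->F, B4->T, B5->F, B4->T, B5->F, B4->F, B7->S, B6->F, B9->E, B8->T, B11->F, ...; covers B1=T, B2=T, B4=T, B4=F, B5=F, B6=F, B7=S, B8=T, B9=E, B11=F, B12=F
input #6 (v=6): events B1->F, B3->F, B4->T, B5->F, B4->T, B5->F, B4->T, B5->F, B4->T, B5->F, B4->T, B5->F, B4->T, B5->F, ...; covers B1=F, B3=F, B4=T, B4=F, B5=F, B6=F, B7=E, B8=T, B9=E, B11=F, B12=T
input #7 (v=1): events B1->F, B3->F, B4->T, B5->F, B4->T, B5->F, B4->T, B5->F, B4->T, B5->F, B4->T, B5->F, B4->T, B5->F, ...; covers B1=F, B3=F, B4=T, B4=F, B5=F, B6=F, B7=E, B8=T, B9=E, B11=T
union over the pool: B1=T, B1=F, B2=T, B3=F, B4=T, B4=F, B5=F, B6=T, B6=F, B7=S, B7=E, B8=T, B9=E, B11=T, B11=F, B12=T, B12=F
uncovered (7 of 24): B2=F, B3=T, B5=T, B8=F, B9=S, B10=T, B10=F

Answer: 7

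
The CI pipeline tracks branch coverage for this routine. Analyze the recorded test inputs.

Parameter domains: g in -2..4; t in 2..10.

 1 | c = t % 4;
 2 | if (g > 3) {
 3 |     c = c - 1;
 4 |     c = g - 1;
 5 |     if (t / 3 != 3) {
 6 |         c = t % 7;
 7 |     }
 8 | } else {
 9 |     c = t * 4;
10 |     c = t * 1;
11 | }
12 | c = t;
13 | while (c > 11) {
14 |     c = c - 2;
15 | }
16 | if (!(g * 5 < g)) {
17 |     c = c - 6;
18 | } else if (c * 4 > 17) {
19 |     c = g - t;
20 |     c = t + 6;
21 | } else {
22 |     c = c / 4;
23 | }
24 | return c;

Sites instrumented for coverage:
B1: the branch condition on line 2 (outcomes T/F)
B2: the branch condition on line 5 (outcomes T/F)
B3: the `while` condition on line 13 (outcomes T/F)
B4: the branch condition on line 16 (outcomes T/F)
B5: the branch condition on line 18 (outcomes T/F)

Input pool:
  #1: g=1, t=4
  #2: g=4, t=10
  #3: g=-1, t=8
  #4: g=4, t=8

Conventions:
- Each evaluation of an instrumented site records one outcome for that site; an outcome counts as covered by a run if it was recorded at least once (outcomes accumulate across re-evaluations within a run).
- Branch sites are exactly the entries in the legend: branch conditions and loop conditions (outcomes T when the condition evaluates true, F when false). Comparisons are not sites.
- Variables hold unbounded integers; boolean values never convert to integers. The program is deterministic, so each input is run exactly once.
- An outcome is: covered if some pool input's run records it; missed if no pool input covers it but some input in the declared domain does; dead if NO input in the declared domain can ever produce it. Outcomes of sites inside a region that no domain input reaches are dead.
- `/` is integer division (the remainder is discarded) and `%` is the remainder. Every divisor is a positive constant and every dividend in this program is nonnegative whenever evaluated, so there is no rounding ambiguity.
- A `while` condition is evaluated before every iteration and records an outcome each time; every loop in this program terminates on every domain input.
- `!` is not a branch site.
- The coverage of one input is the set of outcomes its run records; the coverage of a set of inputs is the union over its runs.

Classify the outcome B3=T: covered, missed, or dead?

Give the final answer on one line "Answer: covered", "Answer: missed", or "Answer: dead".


no pool input records B3=T
checking all 63 inputs in the declared domain: B3=T is never recorded -> dead
Answer: dead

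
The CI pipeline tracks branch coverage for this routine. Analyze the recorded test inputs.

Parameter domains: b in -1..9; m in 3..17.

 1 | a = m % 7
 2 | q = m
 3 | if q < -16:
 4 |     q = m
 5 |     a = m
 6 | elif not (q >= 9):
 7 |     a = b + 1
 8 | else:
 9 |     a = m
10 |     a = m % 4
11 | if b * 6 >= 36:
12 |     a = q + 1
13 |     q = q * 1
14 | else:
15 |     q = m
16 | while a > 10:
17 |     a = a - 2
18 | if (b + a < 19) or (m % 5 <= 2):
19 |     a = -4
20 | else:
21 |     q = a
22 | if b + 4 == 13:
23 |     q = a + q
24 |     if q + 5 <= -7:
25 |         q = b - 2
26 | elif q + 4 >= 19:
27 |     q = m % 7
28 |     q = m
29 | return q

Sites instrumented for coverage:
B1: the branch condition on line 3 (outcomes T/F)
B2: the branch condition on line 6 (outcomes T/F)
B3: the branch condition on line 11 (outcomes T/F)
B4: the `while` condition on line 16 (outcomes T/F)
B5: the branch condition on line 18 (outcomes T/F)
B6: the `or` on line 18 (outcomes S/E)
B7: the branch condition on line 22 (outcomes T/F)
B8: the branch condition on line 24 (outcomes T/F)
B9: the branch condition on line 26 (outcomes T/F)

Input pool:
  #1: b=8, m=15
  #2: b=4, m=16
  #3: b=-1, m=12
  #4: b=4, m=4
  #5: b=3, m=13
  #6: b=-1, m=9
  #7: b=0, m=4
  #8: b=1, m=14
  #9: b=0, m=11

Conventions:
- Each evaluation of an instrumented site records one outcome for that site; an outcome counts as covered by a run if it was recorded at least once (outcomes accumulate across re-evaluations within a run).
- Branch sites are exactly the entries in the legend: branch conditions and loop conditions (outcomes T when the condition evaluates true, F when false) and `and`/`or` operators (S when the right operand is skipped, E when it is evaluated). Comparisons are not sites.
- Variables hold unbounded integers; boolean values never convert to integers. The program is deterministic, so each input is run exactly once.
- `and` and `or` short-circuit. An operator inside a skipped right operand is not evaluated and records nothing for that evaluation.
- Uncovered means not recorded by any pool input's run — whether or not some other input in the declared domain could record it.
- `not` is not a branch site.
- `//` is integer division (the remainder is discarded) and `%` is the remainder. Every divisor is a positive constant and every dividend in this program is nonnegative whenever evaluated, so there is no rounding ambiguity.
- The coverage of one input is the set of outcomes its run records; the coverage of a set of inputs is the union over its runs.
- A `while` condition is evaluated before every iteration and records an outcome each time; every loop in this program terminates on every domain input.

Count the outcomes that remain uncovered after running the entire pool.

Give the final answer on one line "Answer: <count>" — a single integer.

input #1, b=8, m=15: events B1->F, B2->F, B3->T, B4->T, B4->T, B4->T, B4->F, B6->S, B5->T, B7->F, B9->T; outcomes B1=F, B2=F, B3=T, B4=T, B4=F, B5=T, B6=S, B7=F, B9=T
input #2, b=4, m=16: events B1->F, B2->F, B3->F, B4->F, B6->S, B5->T, B7->F, B9->T; outcomes B1=F, B2=F, B3=F, B4=F, B5=T, B6=S, B7=F, B9=T
input #3, b=-1, m=12: events B1->F, B2->F, B3->F, B4->F, B6->S, B5->T, B7->F, B9->F; outcomes B1=F, B2=F, B3=F, B4=F, B5=T, B6=S, B7=F, B9=F
input #4, b=4, m=4: events B1->F, B2->T, B3->F, B4->F, B6->S, B5->T, B7->F, B9->F; outcomes B1=F, B2=T, B3=F, B4=F, B5=T, B6=S, B7=F, B9=F
input #5, b=3, m=13: events B1->F, B2->F, B3->F, B4->F, B6->S, B5->T, B7->F, B9->F; outcomes B1=F, B2=F, B3=F, B4=F, B5=T, B6=S, B7=F, B9=F
input #6, b=-1, m=9: events B1->F, B2->F, B3->F, B4->F, B6->S, B5->T, B7->F, B9->F; outcomes B1=F, B2=F, B3=F, B4=F, B5=T, B6=S, B7=F, B9=F
input #7, b=0, m=4: events B1->F, B2->T, B3->F, B4->F, B6->S, B5->T, B7->F, B9->F; outcomes B1=F, B2=T, B3=F, B4=F, B5=T, B6=S, B7=F, B9=F
input #8, b=1, m=14: events B1->F, B2->F, B3->F, B4->F, B6->S, B5->T, B7->F, B9->F; outcomes B1=F, B2=F, B3=F, B4=F, B5=T, B6=S, B7=F, B9=F
input #9, b=0, m=11: events B1->F, B2->F, B3->F, B4->F, B6->S, B5->T, B7->F, B9->F; outcomes B1=F, B2=F, B3=F, B4=F, B5=T, B6=S, B7=F, B9=F
union over the pool: B1=F, B2=T, B2=F, B3=T, B3=F, B4=T, B4=F, B5=T, B6=S, B7=F, B9=T, B9=F
uncovered (6 of 18): B1=T, B5=F, B6=E, B7=T, B8=T, B8=F

Answer: 6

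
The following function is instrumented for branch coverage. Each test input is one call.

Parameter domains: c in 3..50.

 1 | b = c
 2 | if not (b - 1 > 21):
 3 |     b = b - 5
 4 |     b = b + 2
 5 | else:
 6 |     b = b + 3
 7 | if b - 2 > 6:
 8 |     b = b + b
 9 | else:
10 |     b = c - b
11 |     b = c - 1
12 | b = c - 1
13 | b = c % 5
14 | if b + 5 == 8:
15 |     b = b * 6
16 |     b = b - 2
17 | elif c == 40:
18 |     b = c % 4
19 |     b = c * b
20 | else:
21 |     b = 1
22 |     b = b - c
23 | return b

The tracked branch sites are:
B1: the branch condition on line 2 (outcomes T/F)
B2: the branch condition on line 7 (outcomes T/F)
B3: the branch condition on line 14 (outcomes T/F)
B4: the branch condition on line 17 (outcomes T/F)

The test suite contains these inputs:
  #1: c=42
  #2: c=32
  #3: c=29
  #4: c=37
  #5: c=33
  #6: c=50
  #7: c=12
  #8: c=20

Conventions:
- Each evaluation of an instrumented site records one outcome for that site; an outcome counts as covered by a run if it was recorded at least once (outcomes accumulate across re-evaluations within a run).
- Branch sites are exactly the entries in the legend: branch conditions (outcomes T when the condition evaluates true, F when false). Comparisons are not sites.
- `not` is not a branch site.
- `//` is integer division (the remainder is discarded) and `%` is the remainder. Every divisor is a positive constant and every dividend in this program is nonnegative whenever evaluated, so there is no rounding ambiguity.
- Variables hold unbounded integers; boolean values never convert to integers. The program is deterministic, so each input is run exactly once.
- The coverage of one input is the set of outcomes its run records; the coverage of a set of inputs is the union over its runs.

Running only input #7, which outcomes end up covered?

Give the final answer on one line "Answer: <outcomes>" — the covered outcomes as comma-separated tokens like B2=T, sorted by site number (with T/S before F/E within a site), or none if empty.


Simulating input #7 (c=12) step by step:
  B1->T, B2->T, B3->F, B4->F
deduplicating events, the covered set is: B1=T, B2=T, B3=F, B4=F
Answer: B1=T, B2=T, B3=F, B4=F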